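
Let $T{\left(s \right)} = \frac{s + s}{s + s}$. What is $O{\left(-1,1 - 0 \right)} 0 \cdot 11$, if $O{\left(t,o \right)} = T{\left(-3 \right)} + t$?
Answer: $0$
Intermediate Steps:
$T{\left(s \right)} = 1$ ($T{\left(s \right)} = \frac{2 s}{2 s} = 2 s \frac{1}{2 s} = 1$)
$O{\left(t,o \right)} = 1 + t$
$O{\left(-1,1 - 0 \right)} 0 \cdot 11 = \left(1 - 1\right) 0 \cdot 11 = 0 \cdot 0 \cdot 11 = 0 \cdot 11 = 0$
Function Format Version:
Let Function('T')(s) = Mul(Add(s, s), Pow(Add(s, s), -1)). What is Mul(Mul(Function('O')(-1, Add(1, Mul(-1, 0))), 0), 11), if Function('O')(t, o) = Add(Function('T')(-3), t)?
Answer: 0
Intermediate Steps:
Function('T')(s) = 1 (Function('T')(s) = Mul(Mul(2, s), Pow(Mul(2, s), -1)) = Mul(Mul(2, s), Mul(Rational(1, 2), Pow(s, -1))) = 1)
Function('O')(t, o) = Add(1, t)
Mul(Mul(Function('O')(-1, Add(1, Mul(-1, 0))), 0), 11) = Mul(Mul(Add(1, -1), 0), 11) = Mul(Mul(0, 0), 11) = Mul(0, 11) = 0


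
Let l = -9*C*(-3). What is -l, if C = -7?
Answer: 189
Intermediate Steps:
l = -189 (l = -9*(-7)*(-3) = 63*(-3) = -189)
-l = -1*(-189) = 189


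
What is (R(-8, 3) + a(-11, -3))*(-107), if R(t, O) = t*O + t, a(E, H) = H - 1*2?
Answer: 3959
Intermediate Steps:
a(E, H) = -2 + H (a(E, H) = H - 2 = -2 + H)
R(t, O) = t + O*t (R(t, O) = O*t + t = t + O*t)
(R(-8, 3) + a(-11, -3))*(-107) = (-8*(1 + 3) + (-2 - 3))*(-107) = (-8*4 - 5)*(-107) = (-32 - 5)*(-107) = -37*(-107) = 3959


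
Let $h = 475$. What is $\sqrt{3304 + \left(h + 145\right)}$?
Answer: $6 \sqrt{109} \approx 62.642$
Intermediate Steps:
$\sqrt{3304 + \left(h + 145\right)} = \sqrt{3304 + \left(475 + 145\right)} = \sqrt{3304 + 620} = \sqrt{3924} = 6 \sqrt{109}$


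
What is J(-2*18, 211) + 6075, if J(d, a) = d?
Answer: 6039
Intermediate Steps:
J(-2*18, 211) + 6075 = -2*18 + 6075 = -36 + 6075 = 6039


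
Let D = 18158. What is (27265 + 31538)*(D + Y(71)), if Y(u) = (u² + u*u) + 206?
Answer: 1672710138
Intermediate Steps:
Y(u) = 206 + 2*u² (Y(u) = (u² + u²) + 206 = 2*u² + 206 = 206 + 2*u²)
(27265 + 31538)*(D + Y(71)) = (27265 + 31538)*(18158 + (206 + 2*71²)) = 58803*(18158 + (206 + 2*5041)) = 58803*(18158 + (206 + 10082)) = 58803*(18158 + 10288) = 58803*28446 = 1672710138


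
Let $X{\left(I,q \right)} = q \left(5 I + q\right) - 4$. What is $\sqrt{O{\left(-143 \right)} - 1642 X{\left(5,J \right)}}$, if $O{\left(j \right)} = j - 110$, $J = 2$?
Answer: $i \sqrt{82353} \approx 286.97 i$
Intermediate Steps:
$X{\left(I,q \right)} = -4 + q \left(q + 5 I\right)$ ($X{\left(I,q \right)} = q \left(q + 5 I\right) - 4 = -4 + q \left(q + 5 I\right)$)
$O{\left(j \right)} = -110 + j$
$\sqrt{O{\left(-143 \right)} - 1642 X{\left(5,J \right)}} = \sqrt{\left(-110 - 143\right) - 1642 \left(-4 + 2^{2} + 5 \cdot 5 \cdot 2\right)} = \sqrt{-253 - 1642 \left(-4 + 4 + 50\right)} = \sqrt{-253 - 82100} = \sqrt{-82353} = i \sqrt{82353}$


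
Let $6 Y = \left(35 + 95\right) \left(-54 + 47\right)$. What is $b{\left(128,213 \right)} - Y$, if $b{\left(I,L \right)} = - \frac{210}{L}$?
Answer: $\frac{32095}{213} \approx 150.68$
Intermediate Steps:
$Y = - \frac{455}{3}$ ($Y = \frac{\left(35 + 95\right) \left(-54 + 47\right)}{6} = \frac{130 \left(-7\right)}{6} = \frac{1}{6} \left(-910\right) = - \frac{455}{3} \approx -151.67$)
$b{\left(128,213 \right)} - Y = - \frac{210}{213} - - \frac{455}{3} = \left(-210\right) \frac{1}{213} + \frac{455}{3} = - \frac{70}{71} + \frac{455}{3} = \frac{32095}{213}$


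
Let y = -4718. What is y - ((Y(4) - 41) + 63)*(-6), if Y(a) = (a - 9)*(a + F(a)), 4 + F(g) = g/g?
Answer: -4616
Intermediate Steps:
F(g) = -3 (F(g) = -4 + g/g = -4 + 1 = -3)
Y(a) = (-9 + a)*(-3 + a) (Y(a) = (a - 9)*(a - 3) = (-9 + a)*(-3 + a))
y - ((Y(4) - 41) + 63)*(-6) = -4718 - (((27 + 4² - 12*4) - 41) + 63)*(-6) = -4718 - (((27 + 16 - 48) - 41) + 63)*(-6) = -4718 - ((-5 - 41) + 63)*(-6) = -4718 - (-46 + 63)*(-6) = -4718 - 17*(-6) = -4718 - 1*(-102) = -4718 + 102 = -4616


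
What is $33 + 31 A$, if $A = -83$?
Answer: $-2540$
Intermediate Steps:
$33 + 31 A = 33 + 31 \left(-83\right) = 33 - 2573 = -2540$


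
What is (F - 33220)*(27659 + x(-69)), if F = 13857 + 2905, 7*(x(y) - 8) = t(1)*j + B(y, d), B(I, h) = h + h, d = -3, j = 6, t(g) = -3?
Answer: -3187009410/7 ≈ -4.5529e+8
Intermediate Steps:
B(I, h) = 2*h
x(y) = 32/7 (x(y) = 8 + (-3*6 + 2*(-3))/7 = 8 + (-18 - 6)/7 = 8 + (⅐)*(-24) = 8 - 24/7 = 32/7)
F = 16762
(F - 33220)*(27659 + x(-69)) = (16762 - 33220)*(27659 + 32/7) = -16458*193645/7 = -3187009410/7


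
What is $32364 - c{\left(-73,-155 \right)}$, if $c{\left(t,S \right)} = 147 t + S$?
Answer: $43250$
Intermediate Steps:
$c{\left(t,S \right)} = S + 147 t$
$32364 - c{\left(-73,-155 \right)} = 32364 - \left(-155 + 147 \left(-73\right)\right) = 32364 - \left(-155 - 10731\right) = 32364 - -10886 = 32364 + 10886 = 43250$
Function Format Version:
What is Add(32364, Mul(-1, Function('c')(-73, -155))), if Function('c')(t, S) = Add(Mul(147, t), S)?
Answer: 43250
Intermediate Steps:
Function('c')(t, S) = Add(S, Mul(147, t))
Add(32364, Mul(-1, Function('c')(-73, -155))) = Add(32364, Mul(-1, Add(-155, Mul(147, -73)))) = Add(32364, Mul(-1, Add(-155, -10731))) = Add(32364, Mul(-1, -10886)) = Add(32364, 10886) = 43250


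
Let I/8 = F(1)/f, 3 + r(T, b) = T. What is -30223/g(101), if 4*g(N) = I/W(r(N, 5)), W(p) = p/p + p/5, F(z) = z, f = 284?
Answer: -442041598/5 ≈ -8.8408e+7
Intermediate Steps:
r(T, b) = -3 + T
W(p) = 1 + p/5 (W(p) = 1 + p*(⅕) = 1 + p/5)
I = 2/71 (I = 8*(1/284) = 2/71 ≈ 0.028169)
g(N) = 1/(142*(⅖ + N/5)) (g(N) = (2/(71*(1 + (-3 + N)/5)))/4 = (2/(71*(1 + (-⅗ + N/5))))/4 = (2/(71*(⅖ + N/5)))/4 = 1/(142*(⅖ + N/5)))
-30223/g(101) = -30223/(5/(142*(2 + 101))) = -30223/((5/142)/103) = -30223/((5/142)*(1/103)) = -30223/5/14626 = -30223*14626/5 = -442041598/5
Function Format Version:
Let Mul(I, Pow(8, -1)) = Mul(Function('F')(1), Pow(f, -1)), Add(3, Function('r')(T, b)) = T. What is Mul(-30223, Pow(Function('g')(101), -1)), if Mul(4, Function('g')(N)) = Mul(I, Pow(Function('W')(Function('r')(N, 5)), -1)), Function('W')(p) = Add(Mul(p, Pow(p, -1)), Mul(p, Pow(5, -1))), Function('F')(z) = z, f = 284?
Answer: Rational(-442041598, 5) ≈ -8.8408e+7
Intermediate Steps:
Function('r')(T, b) = Add(-3, T)
Function('W')(p) = Add(1, Mul(Rational(1, 5), p)) (Function('W')(p) = Add(1, Mul(p, Rational(1, 5))) = Add(1, Mul(Rational(1, 5), p)))
I = Rational(2, 71) (I = Mul(8, Mul(1, Pow(284, -1))) = Mul(8, Mul(1, Rational(1, 284))) = Mul(8, Rational(1, 284)) = Rational(2, 71) ≈ 0.028169)
Function('g')(N) = Mul(Rational(1, 142), Pow(Add(Rational(2, 5), Mul(Rational(1, 5), N)), -1)) (Function('g')(N) = Mul(Rational(1, 4), Mul(Rational(2, 71), Pow(Add(1, Mul(Rational(1, 5), Add(-3, N))), -1))) = Mul(Rational(1, 4), Mul(Rational(2, 71), Pow(Add(1, Add(Rational(-3, 5), Mul(Rational(1, 5), N))), -1))) = Mul(Rational(1, 4), Mul(Rational(2, 71), Pow(Add(Rational(2, 5), Mul(Rational(1, 5), N)), -1))) = Mul(Rational(1, 142), Pow(Add(Rational(2, 5), Mul(Rational(1, 5), N)), -1)))
Mul(-30223, Pow(Function('g')(101), -1)) = Mul(-30223, Pow(Mul(Rational(5, 142), Pow(Add(2, 101), -1)), -1)) = Mul(-30223, Pow(Mul(Rational(5, 142), Pow(103, -1)), -1)) = Mul(-30223, Pow(Mul(Rational(5, 142), Rational(1, 103)), -1)) = Mul(-30223, Pow(Rational(5, 14626), -1)) = Mul(-30223, Rational(14626, 5)) = Rational(-442041598, 5)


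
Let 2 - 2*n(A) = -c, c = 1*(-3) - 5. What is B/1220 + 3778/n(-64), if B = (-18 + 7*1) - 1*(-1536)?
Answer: -15097/12 ≈ -1258.1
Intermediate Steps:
B = 1525 (B = (-18 + 7) + 1536 = -11 + 1536 = 1525)
c = -8 (c = -3 - 5 = -8)
n(A) = -3 (n(A) = 1 - (-1)*(-8)/2 = 1 - ½*8 = 1 - 4 = -3)
B/1220 + 3778/n(-64) = 1525/1220 + 3778/(-3) = 1525*(1/1220) + 3778*(-⅓) = 5/4 - 3778/3 = -15097/12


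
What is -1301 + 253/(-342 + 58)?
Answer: -369737/284 ≈ -1301.9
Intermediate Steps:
-1301 + 253/(-342 + 58) = -1301 + 253/(-284) = -1301 + 253*(-1/284) = -1301 - 253/284 = -369737/284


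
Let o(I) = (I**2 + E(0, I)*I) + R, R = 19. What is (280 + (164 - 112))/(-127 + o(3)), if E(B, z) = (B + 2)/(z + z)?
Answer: -166/49 ≈ -3.3878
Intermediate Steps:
E(B, z) = (2 + B)/(2*z) (E(B, z) = (2 + B)/((2*z)) = (2 + B)*(1/(2*z)) = (2 + B)/(2*z))
o(I) = 20 + I**2 (o(I) = (I**2 + ((2 + 0)/(2*I))*I) + 19 = (I**2 + ((1/2)*2/I)*I) + 19 = (I**2 + I/I) + 19 = (I**2 + 1) + 19 = (1 + I**2) + 19 = 20 + I**2)
(280 + (164 - 112))/(-127 + o(3)) = (280 + (164 - 112))/(-127 + (20 + 3**2)) = (280 + 52)/(-127 + (20 + 9)) = 332/(-127 + 29) = 332/(-98) = 332*(-1/98) = -166/49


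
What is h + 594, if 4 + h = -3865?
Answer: -3275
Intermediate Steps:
h = -3869 (h = -4 - 3865 = -3869)
h + 594 = -3869 + 594 = -3275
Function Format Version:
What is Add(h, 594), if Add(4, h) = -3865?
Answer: -3275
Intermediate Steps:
h = -3869 (h = Add(-4, -3865) = -3869)
Add(h, 594) = Add(-3869, 594) = -3275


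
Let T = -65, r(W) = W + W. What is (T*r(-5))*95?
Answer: 61750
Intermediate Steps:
r(W) = 2*W
(T*r(-5))*95 = -130*(-5)*95 = -65*(-10)*95 = 650*95 = 61750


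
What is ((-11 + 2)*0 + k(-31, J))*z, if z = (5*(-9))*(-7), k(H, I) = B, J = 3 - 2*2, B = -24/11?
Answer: -7560/11 ≈ -687.27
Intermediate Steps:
B = -24/11 (B = -24*1/11 = -24/11 ≈ -2.1818)
J = -1 (J = 3 - 4 = -1)
k(H, I) = -24/11
z = 315 (z = -45*(-7) = 315)
((-11 + 2)*0 + k(-31, J))*z = ((-11 + 2)*0 - 24/11)*315 = (-9*0 - 24/11)*315 = (0 - 24/11)*315 = -24/11*315 = -7560/11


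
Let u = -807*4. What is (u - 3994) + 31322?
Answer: 24100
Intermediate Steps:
u = -3228
(u - 3994) + 31322 = (-3228 - 3994) + 31322 = -7222 + 31322 = 24100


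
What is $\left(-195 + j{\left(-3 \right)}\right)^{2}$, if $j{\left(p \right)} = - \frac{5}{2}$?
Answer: $\frac{156025}{4} \approx 39006.0$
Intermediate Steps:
$j{\left(p \right)} = - \frac{5}{2}$ ($j{\left(p \right)} = \left(-5\right) \frac{1}{2} = - \frac{5}{2}$)
$\left(-195 + j{\left(-3 \right)}\right)^{2} = \left(-195 - \frac{5}{2}\right)^{2} = \left(- \frac{395}{2}\right)^{2} = \frac{156025}{4}$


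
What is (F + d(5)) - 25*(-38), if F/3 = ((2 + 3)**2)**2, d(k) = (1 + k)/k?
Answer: 14131/5 ≈ 2826.2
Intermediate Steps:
d(k) = (1 + k)/k
F = 1875 (F = 3*((2 + 3)**2)**2 = 3*(5**2)**2 = 3*25**2 = 3*625 = 1875)
(F + d(5)) - 25*(-38) = (1875 + (1 + 5)/5) - 25*(-38) = (1875 + (1/5)*6) + 950 = (1875 + 6/5) + 950 = 9381/5 + 950 = 14131/5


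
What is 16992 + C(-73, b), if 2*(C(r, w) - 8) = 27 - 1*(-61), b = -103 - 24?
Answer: 17044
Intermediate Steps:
b = -127
C(r, w) = 52 (C(r, w) = 8 + (27 - 1*(-61))/2 = 8 + (27 + 61)/2 = 8 + (½)*88 = 8 + 44 = 52)
16992 + C(-73, b) = 16992 + 52 = 17044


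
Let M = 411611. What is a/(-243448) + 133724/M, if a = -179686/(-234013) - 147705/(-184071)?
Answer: 35955695698057924685/110676121734201813896 ≈ 0.32487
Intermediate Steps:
a = 1734355689/1104487357 (a = -179686*(-1/234013) - 147705*(-1/184071) = 13822/18001 + 49235/61357 = 1734355689/1104487357 ≈ 1.5703)
a/(-243448) + 133724/M = (1734355689/1104487357)/(-243448) + 133724/411611 = (1734355689/1104487357)*(-1/243448) + 133724*(1/411611) = -1734355689/268885238086936 + 133724/411611 = 35955695698057924685/110676121734201813896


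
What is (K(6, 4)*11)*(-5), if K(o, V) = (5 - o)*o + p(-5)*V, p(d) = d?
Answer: 1430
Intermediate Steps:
K(o, V) = -5*V + o*(5 - o) (K(o, V) = (5 - o)*o - 5*V = o*(5 - o) - 5*V = -5*V + o*(5 - o))
(K(6, 4)*11)*(-5) = ((-1*6**2 - 5*4 + 5*6)*11)*(-5) = ((-1*36 - 20 + 30)*11)*(-5) = ((-36 - 20 + 30)*11)*(-5) = -26*11*(-5) = -286*(-5) = 1430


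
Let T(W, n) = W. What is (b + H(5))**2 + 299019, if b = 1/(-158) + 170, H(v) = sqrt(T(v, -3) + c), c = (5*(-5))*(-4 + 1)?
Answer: 8188113317/24964 + 107436*sqrt(5)/79 ≈ 3.3104e+5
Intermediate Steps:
c = 75 (c = -25*(-3) = 75)
H(v) = sqrt(75 + v) (H(v) = sqrt(v + 75) = sqrt(75 + v))
b = 26859/158 (b = -1/158 + 170 = 26859/158 ≈ 169.99)
(b + H(5))**2 + 299019 = (26859/158 + sqrt(75 + 5))**2 + 299019 = (26859/158 + sqrt(80))**2 + 299019 = (26859/158 + 4*sqrt(5))**2 + 299019 = 299019 + (26859/158 + 4*sqrt(5))**2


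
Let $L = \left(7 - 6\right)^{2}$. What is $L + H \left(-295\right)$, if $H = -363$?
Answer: $107086$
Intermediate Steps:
$L = 1$ ($L = 1^{2} = 1$)
$L + H \left(-295\right) = 1 - -107085 = 1 + 107085 = 107086$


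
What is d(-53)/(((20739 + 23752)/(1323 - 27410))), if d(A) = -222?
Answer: 5791314/44491 ≈ 130.17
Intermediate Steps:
d(-53)/(((20739 + 23752)/(1323 - 27410))) = -222*(1323 - 27410)/(20739 + 23752) = -222/(44491/(-26087)) = -222/(44491*(-1/26087)) = -222/(-44491/26087) = -222*(-26087/44491) = 5791314/44491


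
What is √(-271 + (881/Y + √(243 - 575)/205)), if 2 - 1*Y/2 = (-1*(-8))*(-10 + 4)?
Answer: √(-44074139 + 1640*I*√83)/410 ≈ 0.0027446 + 16.192*I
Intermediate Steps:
Y = 100 (Y = 4 - 2*(-1*(-8))*(-10 + 4) = 4 - 16*(-6) = 4 - 2*(-48) = 4 + 96 = 100)
√(-271 + (881/Y + √(243 - 575)/205)) = √(-271 + (881/100 + √(243 - 575)/205)) = √(-271 + (881*(1/100) + √(-332)*(1/205))) = √(-271 + (881/100 + (2*I*√83)*(1/205))) = √(-271 + (881/100 + 2*I*√83/205)) = √(-26219/100 + 2*I*√83/205)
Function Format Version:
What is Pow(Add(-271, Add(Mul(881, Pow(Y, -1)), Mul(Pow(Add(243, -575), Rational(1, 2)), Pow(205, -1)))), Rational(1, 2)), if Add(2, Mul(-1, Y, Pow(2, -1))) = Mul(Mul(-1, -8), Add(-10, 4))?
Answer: Mul(Rational(1, 410), Pow(Add(-44074139, Mul(1640, I, Pow(83, Rational(1, 2)))), Rational(1, 2))) ≈ Add(0.0027446, Mul(16.192, I))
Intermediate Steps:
Y = 100 (Y = Add(4, Mul(-2, Mul(Mul(-1, -8), Add(-10, 4)))) = Add(4, Mul(-2, Mul(8, -6))) = Add(4, Mul(-2, -48)) = Add(4, 96) = 100)
Pow(Add(-271, Add(Mul(881, Pow(Y, -1)), Mul(Pow(Add(243, -575), Rational(1, 2)), Pow(205, -1)))), Rational(1, 2)) = Pow(Add(-271, Add(Mul(881, Pow(100, -1)), Mul(Pow(Add(243, -575), Rational(1, 2)), Pow(205, -1)))), Rational(1, 2)) = Pow(Add(-271, Add(Mul(881, Rational(1, 100)), Mul(Pow(-332, Rational(1, 2)), Rational(1, 205)))), Rational(1, 2)) = Pow(Add(-271, Add(Rational(881, 100), Mul(Mul(2, I, Pow(83, Rational(1, 2))), Rational(1, 205)))), Rational(1, 2)) = Pow(Add(-271, Add(Rational(881, 100), Mul(Rational(2, 205), I, Pow(83, Rational(1, 2))))), Rational(1, 2)) = Pow(Add(Rational(-26219, 100), Mul(Rational(2, 205), I, Pow(83, Rational(1, 2)))), Rational(1, 2))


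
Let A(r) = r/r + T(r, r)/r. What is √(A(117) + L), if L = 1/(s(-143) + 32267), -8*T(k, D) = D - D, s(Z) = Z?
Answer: 5*√10319835/16062 ≈ 1.0000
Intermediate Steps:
T(k, D) = 0 (T(k, D) = -(D - D)/8 = -⅛*0 = 0)
A(r) = 1 (A(r) = r/r + 0/r = 1 + 0 = 1)
L = 1/32124 (L = 1/(-143 + 32267) = 1/32124 ≈ 3.1129e-5)
√(A(117) + L) = √(1 + 1/32124) = √(32125/32124) = 5*√10319835/16062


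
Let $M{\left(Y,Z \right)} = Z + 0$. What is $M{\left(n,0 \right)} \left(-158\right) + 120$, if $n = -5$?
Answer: $120$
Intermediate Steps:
$M{\left(Y,Z \right)} = Z$
$M{\left(n,0 \right)} \left(-158\right) + 120 = 0 \left(-158\right) + 120 = 0 + 120 = 120$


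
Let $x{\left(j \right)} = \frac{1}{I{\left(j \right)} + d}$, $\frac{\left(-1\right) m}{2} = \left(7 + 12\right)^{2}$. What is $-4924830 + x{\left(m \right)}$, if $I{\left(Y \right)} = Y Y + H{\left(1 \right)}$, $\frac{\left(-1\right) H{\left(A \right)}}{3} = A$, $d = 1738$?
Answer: $- \frac{2575779661769}{523019} \approx -4.9248 \cdot 10^{6}$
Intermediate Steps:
$H{\left(A \right)} = - 3 A$
$I{\left(Y \right)} = -3 + Y^{2}$ ($I{\left(Y \right)} = Y Y - 3 = Y^{2} - 3 = -3 + Y^{2}$)
$m = -722$ ($m = - 2 \left(7 + 12\right)^{2} = - 2 \cdot 19^{2} = \left(-2\right) 361 = -722$)
$x{\left(j \right)} = \frac{1}{1735 + j^{2}}$ ($x{\left(j \right)} = \frac{1}{\left(-3 + j^{2}\right) + 1738} = \frac{1}{1735 + j^{2}}$)
$-4924830 + x{\left(m \right)} = -4924830 + \frac{1}{1735 + \left(-722\right)^{2}} = -4924830 + \frac{1}{1735 + 521284} = -4924830 + \frac{1}{523019} = - \frac{2575779661769}{523019}$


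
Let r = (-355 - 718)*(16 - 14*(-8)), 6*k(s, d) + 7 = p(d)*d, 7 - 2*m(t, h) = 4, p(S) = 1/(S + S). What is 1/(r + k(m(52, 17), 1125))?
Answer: -12/1648141 ≈ -7.2809e-6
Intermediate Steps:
p(S) = 1/(2*S)
m(t, h) = 3/2 (m(t, h) = 7/2 - ½*4 = 7/2 - 2 = 3/2)
k(s, d) = -13/12 (k(s, d) = -7/6 + ((1/(2*d))*d)/6 = -7/6 + (⅙)*(½) = -7/6 + 1/12 = -13/12)
r = -137344 (r = -1073*(16 + 112) = -1073*128 = -137344)
1/(r + k(m(52, 17), 1125)) = 1/(-137344 - 13/12) = 1/(-1648141/12) = -12/1648141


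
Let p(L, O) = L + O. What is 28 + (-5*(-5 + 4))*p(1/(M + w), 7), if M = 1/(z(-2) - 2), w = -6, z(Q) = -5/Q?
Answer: 247/4 ≈ 61.750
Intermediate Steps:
M = 2 (M = 1/(-5/(-2) - 2) = 1/(-5*(-½) - 2) = 1/(5/2 - 2) = 1/(½) = 2)
28 + (-5*(-5 + 4))*p(1/(M + w), 7) = 28 + (-5*(-5 + 4))*(1/(2 - 6) + 7) = 28 + (-5*(-1))*(1/(-4) + 7) = 28 + 5*(-¼ + 7) = 28 + 5*(27/4) = 28 + 135/4 = 247/4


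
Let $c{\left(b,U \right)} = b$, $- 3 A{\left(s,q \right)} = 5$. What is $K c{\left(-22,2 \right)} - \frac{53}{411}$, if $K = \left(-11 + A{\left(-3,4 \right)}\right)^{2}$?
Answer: $- \frac{4352375}{1233} \approx -3529.9$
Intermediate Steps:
$A{\left(s,q \right)} = - \frac{5}{3}$ ($A{\left(s,q \right)} = \left(- \frac{1}{3}\right) 5 = - \frac{5}{3}$)
$K = \frac{1444}{9}$ ($K = \left(-11 - \frac{5}{3}\right)^{2} = \left(- \frac{38}{3}\right)^{2} = \frac{1444}{9} \approx 160.44$)
$K c{\left(-22,2 \right)} - \frac{53}{411} = \frac{1444}{9} \left(-22\right) - \frac{53}{411} = - \frac{31768}{9} - \frac{53}{411} = - \frac{4352375}{1233}$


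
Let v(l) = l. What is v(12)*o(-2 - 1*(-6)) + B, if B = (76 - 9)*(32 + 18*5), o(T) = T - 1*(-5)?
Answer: 8282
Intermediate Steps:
o(T) = 5 + T (o(T) = T + 5 = 5 + T)
B = 8174 (B = 67*(32 + 90) = 67*122 = 8174)
v(12)*o(-2 - 1*(-6)) + B = 12*(5 + (-2 - 1*(-6))) + 8174 = 12*(5 + (-2 + 6)) + 8174 = 12*(5 + 4) + 8174 = 12*9 + 8174 = 108 + 8174 = 8282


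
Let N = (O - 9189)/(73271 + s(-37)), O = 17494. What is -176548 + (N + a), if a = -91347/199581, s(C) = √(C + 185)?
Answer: -63055912433671673600/357159466245411 - 16610*√37/5368639293 ≈ -1.7655e+5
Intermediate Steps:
s(C) = √(185 + C)
N = 8305/(73271 + 2*√37) (N = (17494 - 9189)/(73271 + √(185 - 37)) = 8305/(73271 + √148) = 8305/(73271 + 2*√37) ≈ 0.11333)
a = -30449/66527 (a = -91347*1/199581 = -30449/66527 ≈ -0.45769)
-176548 + (N + a) = -176548 + ((608515655/5368639293 - 16610*√37/5368639293) - 30449/66527) = -176548 + (-122986976852372/357159466245411 - 16610*√37/5368639293) = -63055912433671673600/357159466245411 - 16610*√37/5368639293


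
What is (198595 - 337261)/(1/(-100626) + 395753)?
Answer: -13953404916/39823041377 ≈ -0.35039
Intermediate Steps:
(198595 - 337261)/(1/(-100626) + 395753) = -138666/(-1/100626 + 395753) = -138666/39823041377/100626 = -138666*100626/39823041377 = -13953404916/39823041377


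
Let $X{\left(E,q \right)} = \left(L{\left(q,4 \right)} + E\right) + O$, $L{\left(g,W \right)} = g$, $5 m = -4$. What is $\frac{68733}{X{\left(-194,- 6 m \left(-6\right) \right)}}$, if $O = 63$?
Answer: $- \frac{343665}{799} \approx -430.12$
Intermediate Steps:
$m = - \frac{4}{5}$ ($m = \frac{1}{5} \left(-4\right) = - \frac{4}{5} \approx -0.8$)
$X{\left(E,q \right)} = 63 + E + q$ ($X{\left(E,q \right)} = \left(q + E\right) + 63 = \left(E + q\right) + 63 = 63 + E + q$)
$\frac{68733}{X{\left(-194,- 6 m \left(-6\right) \right)}} = \frac{68733}{63 - 194 + \left(-6\right) \left(- \frac{4}{5}\right) \left(-6\right)} = \frac{68733}{63 - 194 + \frac{24}{5} \left(-6\right)} = \frac{68733}{63 - 194 - \frac{144}{5}} = \frac{68733}{- \frac{799}{5}} = 68733 \left(- \frac{5}{799}\right) = - \frac{343665}{799}$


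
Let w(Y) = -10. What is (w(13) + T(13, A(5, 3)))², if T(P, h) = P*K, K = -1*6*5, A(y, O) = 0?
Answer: 160000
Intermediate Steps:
K = -30 (K = -6*5 = -30)
T(P, h) = -30*P (T(P, h) = P*(-30) = -30*P)
(w(13) + T(13, A(5, 3)))² = (-10 - 30*13)² = (-10 - 390)² = (-400)² = 160000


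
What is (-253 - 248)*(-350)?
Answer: 175350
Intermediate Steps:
(-253 - 248)*(-350) = -501*(-350) = 175350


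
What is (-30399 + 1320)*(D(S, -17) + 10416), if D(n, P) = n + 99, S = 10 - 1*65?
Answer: -304166340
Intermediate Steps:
S = -55 (S = 10 - 65 = -55)
D(n, P) = 99 + n
(-30399 + 1320)*(D(S, -17) + 10416) = (-30399 + 1320)*((99 - 55) + 10416) = -29079*(44 + 10416) = -29079*10460 = -304166340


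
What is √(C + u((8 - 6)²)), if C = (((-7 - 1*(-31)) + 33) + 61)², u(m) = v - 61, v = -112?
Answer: √13751 ≈ 117.26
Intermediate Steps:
u(m) = -173 (u(m) = -112 - 61 = -173)
C = 13924 (C = (((-7 + 31) + 33) + 61)² = ((24 + 33) + 61)² = (57 + 61)² = 118² = 13924)
√(C + u((8 - 6)²)) = √(13924 - 173) = √13751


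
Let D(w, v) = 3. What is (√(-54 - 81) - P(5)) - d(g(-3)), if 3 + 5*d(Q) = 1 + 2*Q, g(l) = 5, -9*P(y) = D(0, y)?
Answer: -19/15 + 3*I*√15 ≈ -1.2667 + 11.619*I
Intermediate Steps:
P(y) = -⅓ (P(y) = -⅑*3 = -⅓)
d(Q) = -⅖ + 2*Q/5 (d(Q) = -⅗ + (1 + 2*Q)/5 = -⅗ + (⅕ + 2*Q/5) = -⅖ + 2*Q/5)
(√(-54 - 81) - P(5)) - d(g(-3)) = (√(-54 - 81) - 1*(-⅓)) - (-⅖ + (⅖)*5) = (√(-135) + ⅓) - (-⅖ + 2) = (3*I*√15 + ⅓) - 1*8/5 = (⅓ + 3*I*√15) - 8/5 = -19/15 + 3*I*√15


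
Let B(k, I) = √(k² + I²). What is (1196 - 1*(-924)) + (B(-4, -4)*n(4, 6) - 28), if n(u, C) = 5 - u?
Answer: 2092 + 4*√2 ≈ 2097.7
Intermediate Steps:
B(k, I) = √(I² + k²)
(1196 - 1*(-924)) + (B(-4, -4)*n(4, 6) - 28) = (1196 - 1*(-924)) + (√((-4)² + (-4)²)*(5 - 1*4) - 28) = (1196 + 924) + (√(16 + 16)*(5 - 4) - 28) = 2120 + (√32*1 - 28) = 2120 + ((4*√2)*1 - 28) = 2120 + (4*√2 - 28) = 2120 + (-28 + 4*√2) = 2092 + 4*√2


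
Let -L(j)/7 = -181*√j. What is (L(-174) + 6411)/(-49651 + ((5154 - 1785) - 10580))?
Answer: -2137/18954 - 1267*I*√174/56862 ≈ -0.11275 - 0.29392*I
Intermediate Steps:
L(j) = 1267*√j (L(j) = -(-1267)*√j = 1267*√j)
(L(-174) + 6411)/(-49651 + ((5154 - 1785) - 10580)) = (1267*√(-174) + 6411)/(-49651 + ((5154 - 1785) - 10580)) = (1267*(I*√174) + 6411)/(-49651 + (3369 - 10580)) = (1267*I*√174 + 6411)/(-49651 - 7211) = (6411 + 1267*I*√174)/(-56862) = (6411 + 1267*I*√174)*(-1/56862) = -2137/18954 - 1267*I*√174/56862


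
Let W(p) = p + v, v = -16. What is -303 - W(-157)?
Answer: -130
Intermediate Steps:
W(p) = -16 + p (W(p) = p - 16 = -16 + p)
-303 - W(-157) = -303 - (-16 - 157) = -303 - 1*(-173) = -303 + 173 = -130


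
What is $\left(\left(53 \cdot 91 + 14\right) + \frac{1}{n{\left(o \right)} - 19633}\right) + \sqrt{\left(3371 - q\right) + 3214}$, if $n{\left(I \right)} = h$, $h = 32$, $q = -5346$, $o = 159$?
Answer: $\frac{94810036}{19601} + \sqrt{11931} \approx 4946.2$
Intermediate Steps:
$n{\left(I \right)} = 32$
$\left(\left(53 \cdot 91 + 14\right) + \frac{1}{n{\left(o \right)} - 19633}\right) + \sqrt{\left(3371 - q\right) + 3214} = \left(\left(53 \cdot 91 + 14\right) + \frac{1}{32 - 19633}\right) + \sqrt{\left(3371 - -5346\right) + 3214} = \left(\left(4823 + 14\right) + \frac{1}{-19601}\right) + \sqrt{\left(3371 + 5346\right) + 3214} = \left(4837 - \frac{1}{19601}\right) + \sqrt{8717 + 3214} = \frac{94810036}{19601} + \sqrt{11931}$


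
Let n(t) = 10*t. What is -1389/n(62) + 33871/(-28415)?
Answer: -12093691/3523460 ≈ -3.4323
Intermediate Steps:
-1389/n(62) + 33871/(-28415) = -1389/(10*62) + 33871/(-28415) = -1389/620 + 33871*(-1/28415) = -1389*1/620 - 33871/28415 = -1389/620 - 33871/28415 = -12093691/3523460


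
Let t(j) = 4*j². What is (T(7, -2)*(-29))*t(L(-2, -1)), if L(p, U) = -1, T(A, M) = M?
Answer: 232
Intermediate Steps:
(T(7, -2)*(-29))*t(L(-2, -1)) = (-2*(-29))*(4*(-1)²) = 58*(4*1) = 58*4 = 232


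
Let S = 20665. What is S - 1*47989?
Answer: -27324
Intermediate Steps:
S - 1*47989 = 20665 - 1*47989 = 20665 - 47989 = -27324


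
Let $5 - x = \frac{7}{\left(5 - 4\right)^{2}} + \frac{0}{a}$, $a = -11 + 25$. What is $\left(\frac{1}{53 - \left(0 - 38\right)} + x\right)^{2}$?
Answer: $\frac{32761}{8281} \approx 3.9562$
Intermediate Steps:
$a = 14$
$x = -2$ ($x = 5 - \left(\frac{7}{\left(5 - 4\right)^{2}} + \frac{0}{14}\right) = 5 - \left(\frac{7}{1^{2}} + 0 \cdot \frac{1}{14}\right) = 5 - \left(\frac{7}{1} + 0\right) = 5 - \left(7 \cdot 1 + 0\right) = 5 - \left(7 + 0\right) = 5 - 7 = -2$)
$\left(\frac{1}{53 - \left(0 - 38\right)} + x\right)^{2} = \left(\frac{1}{53 - \left(0 - 38\right)} - 2\right)^{2} = \left(\frac{1}{53 - -38} - 2\right)^{2} = \left(\frac{1}{53 + 38} - 2\right)^{2} = \left(\frac{1}{91} - 2\right)^{2} = \left(- \frac{181}{91}\right)^{2} = \frac{32761}{8281}$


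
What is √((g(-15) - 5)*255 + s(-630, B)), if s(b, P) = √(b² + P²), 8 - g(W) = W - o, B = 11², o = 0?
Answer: √(4590 + √411541) ≈ 72.329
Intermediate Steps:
B = 121
g(W) = 8 - W (g(W) = 8 - (W - 1*0) = 8 - (W + 0) = 8 - W)
s(b, P) = √(P² + b²)
√((g(-15) - 5)*255 + s(-630, B)) = √(((8 - 1*(-15)) - 5)*255 + √(121² + (-630)²)) = √(((8 + 15) - 5)*255 + √(14641 + 396900)) = √((23 - 5)*255 + √411541) = √(18*255 + √411541) = √(4590 + √411541)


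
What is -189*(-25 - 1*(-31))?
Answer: -1134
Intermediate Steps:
-189*(-25 - 1*(-31)) = -189*(-25 + 31) = -189*6 = -1134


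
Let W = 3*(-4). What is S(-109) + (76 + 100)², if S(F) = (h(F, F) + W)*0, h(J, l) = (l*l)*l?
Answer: 30976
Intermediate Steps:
h(J, l) = l³ (h(J, l) = l²*l = l³)
W = -12
S(F) = 0 (S(F) = (F³ - 12)*0 = (-12 + F³)*0 = 0)
S(-109) + (76 + 100)² = 0 + (76 + 100)² = 0 + 176² = 0 + 30976 = 30976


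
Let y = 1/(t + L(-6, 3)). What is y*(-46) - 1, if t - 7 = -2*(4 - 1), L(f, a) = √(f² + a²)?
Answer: 1/22 - 69*√5/22 ≈ -6.9677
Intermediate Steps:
L(f, a) = √(a² + f²)
t = 1 (t = 7 - 2*(4 - 1) = 7 - 2*3 = 7 - 6 = 1)
y = 1/(1 + 3*√5) (y = 1/(1 + √(3² + (-6)²)) = 1/(1 + √(9 + 36)) = 1/(1 + √45) = 1/(1 + 3*√5) ≈ 0.12973)
y*(-46) - 1 = (-1/44 + 3*√5/44)*(-46) - 1 = (23/22 - 69*√5/22) - 1 = 1/22 - 69*√5/22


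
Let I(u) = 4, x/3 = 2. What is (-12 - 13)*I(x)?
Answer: -100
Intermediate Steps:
x = 6 (x = 3*2 = 6)
(-12 - 13)*I(x) = (-12 - 13)*4 = -25*4 = -100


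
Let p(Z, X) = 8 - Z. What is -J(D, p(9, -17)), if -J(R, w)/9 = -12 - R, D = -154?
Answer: 1278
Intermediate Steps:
J(R, w) = 108 + 9*R (J(R, w) = -9*(-12 - R) = 108 + 9*R)
-J(D, p(9, -17)) = -(108 + 9*(-154)) = -(108 - 1386) = -1*(-1278) = 1278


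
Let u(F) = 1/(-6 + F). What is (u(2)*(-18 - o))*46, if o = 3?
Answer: 483/2 ≈ 241.50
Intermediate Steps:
(u(2)*(-18 - o))*46 = ((-18 - 1*3)/(-6 + 2))*46 = ((-18 - 3)/(-4))*46 = -¼*(-21)*46 = (21/4)*46 = 483/2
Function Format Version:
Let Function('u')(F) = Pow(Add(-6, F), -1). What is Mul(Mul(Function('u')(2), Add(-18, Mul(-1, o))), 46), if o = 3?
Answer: Rational(483, 2) ≈ 241.50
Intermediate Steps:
Mul(Mul(Function('u')(2), Add(-18, Mul(-1, o))), 46) = Mul(Mul(Pow(Add(-6, 2), -1), Add(-18, Mul(-1, 3))), 46) = Mul(Mul(Pow(-4, -1), Add(-18, -3)), 46) = Mul(Mul(Rational(-1, 4), -21), 46) = Mul(Rational(21, 4), 46) = Rational(483, 2)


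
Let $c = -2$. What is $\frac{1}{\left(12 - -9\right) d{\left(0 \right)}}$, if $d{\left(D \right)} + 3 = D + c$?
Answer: $- \frac{1}{105} \approx -0.0095238$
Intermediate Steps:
$d{\left(D \right)} = -5 + D$ ($d{\left(D \right)} = -3 + \left(D - 2\right) = -3 + \left(-2 + D\right) = -5 + D$)
$\frac{1}{\left(12 - -9\right) d{\left(0 \right)}} = \frac{1}{\left(12 - -9\right) \left(-5 + 0\right)} = \frac{1}{\left(12 + 9\right) \left(-5\right)} = \frac{1}{21 \left(-5\right)} = \frac{1}{-105} = - \frac{1}{105}$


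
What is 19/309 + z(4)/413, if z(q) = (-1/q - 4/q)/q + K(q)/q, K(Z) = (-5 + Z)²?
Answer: 125243/2041872 ≈ 0.061337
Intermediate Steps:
z(q) = -5/q² + (-5 + q)²/q (z(q) = (-1/q - 4/q)/q + (-5 + q)²/q = (-5/q)/q + (-5 + q)²/q = -5/q² + (-5 + q)²/q)
19/309 + z(4)/413 = 19/309 + ((-5 + 4*(-5 + 4)²)/4²)/413 = 19*(1/309) + ((-5 + 4*(-1)²)/16)*(1/413) = 19/309 + ((-5 + 4*1)/16)*(1/413) = 19/309 + ((-5 + 4)/16)*(1/413) = 19/309 + ((1/16)*(-1))*(1/413) = 19/309 - 1/16*1/413 = 19/309 - 1/6608 = 125243/2041872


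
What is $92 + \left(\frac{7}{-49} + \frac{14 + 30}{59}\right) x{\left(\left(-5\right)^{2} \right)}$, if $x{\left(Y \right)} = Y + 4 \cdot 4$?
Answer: $\frac{48205}{413} \approx 116.72$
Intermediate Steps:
$x{\left(Y \right)} = 16 + Y$ ($x{\left(Y \right)} = Y + 16 = 16 + Y$)
$92 + \left(\frac{7}{-49} + \frac{14 + 30}{59}\right) x{\left(\left(-5\right)^{2} \right)} = 92 + \left(\frac{7}{-49} + \frac{14 + 30}{59}\right) \left(16 + \left(-5\right)^{2}\right) = 92 + \left(7 \left(- \frac{1}{49}\right) + 44 \cdot \frac{1}{59}\right) \left(16 + 25\right) = 92 + \left(- \frac{1}{7} + \frac{44}{59}\right) 41 = 92 + \frac{249}{413} \cdot 41 = 92 + \frac{10209}{413} = \frac{48205}{413}$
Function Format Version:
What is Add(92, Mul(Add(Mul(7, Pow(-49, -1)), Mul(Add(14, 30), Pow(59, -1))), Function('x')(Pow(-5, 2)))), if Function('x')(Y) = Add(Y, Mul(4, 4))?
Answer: Rational(48205, 413) ≈ 116.72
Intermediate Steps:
Function('x')(Y) = Add(16, Y) (Function('x')(Y) = Add(Y, 16) = Add(16, Y))
Add(92, Mul(Add(Mul(7, Pow(-49, -1)), Mul(Add(14, 30), Pow(59, -1))), Function('x')(Pow(-5, 2)))) = Add(92, Mul(Add(Mul(7, Pow(-49, -1)), Mul(Add(14, 30), Pow(59, -1))), Add(16, Pow(-5, 2)))) = Add(92, Mul(Add(Mul(7, Rational(-1, 49)), Mul(44, Rational(1, 59))), Add(16, 25))) = Add(92, Mul(Add(Rational(-1, 7), Rational(44, 59)), 41)) = Add(92, Mul(Rational(249, 413), 41)) = Add(92, Rational(10209, 413)) = Rational(48205, 413)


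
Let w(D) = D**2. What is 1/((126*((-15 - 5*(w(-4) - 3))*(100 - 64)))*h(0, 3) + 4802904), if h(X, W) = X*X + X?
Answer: 1/4802904 ≈ 2.0821e-7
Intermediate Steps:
h(X, W) = X + X**2 (h(X, W) = X**2 + X = X + X**2)
1/((126*((-15 - 5*(w(-4) - 3))*(100 - 64)))*h(0, 3) + 4802904) = 1/((126*((-15 - 5*((-4)**2 - 3))*(100 - 64)))*(0*(1 + 0)) + 4802904) = 1/((126*((-15 - 5*(16 - 3))*36))*(0*1) + 4802904) = 1/((126*((-15 - 5*13)*36))*0 + 4802904) = 1/((126*((-15 - 65)*36))*0 + 4802904) = 1/((126*(-80*36))*0 + 4802904) = 1/((126*(-2880))*0 + 4802904) = 1/(-362880*0 + 4802904) = 1/(0 + 4802904) = 1/4802904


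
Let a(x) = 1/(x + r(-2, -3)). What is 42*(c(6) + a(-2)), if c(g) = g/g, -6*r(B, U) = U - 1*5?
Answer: -21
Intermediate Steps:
r(B, U) = ⅚ - U/6 (r(B, U) = -(U - 1*5)/6 = -(U - 5)/6 = -(-5 + U)/6 = ⅚ - U/6)
c(g) = 1
a(x) = 1/(4/3 + x) (a(x) = 1/(x + (⅚ - ⅙*(-3))) = 1/(x + (⅚ + ½)) = 1/(x + 4/3) = 1/(4/3 + x))
42*(c(6) + a(-2)) = 42*(1 + 3/(4 + 3*(-2))) = 42*(1 + 3/(4 - 6)) = 42*(1 + 3/(-2)) = 42*(1 + 3*(-½)) = 42*(1 - 3/2) = 42*(-½) = -21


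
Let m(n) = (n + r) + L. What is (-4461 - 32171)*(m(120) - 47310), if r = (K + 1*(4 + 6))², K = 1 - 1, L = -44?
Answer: 1726612688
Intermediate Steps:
K = 0
r = 100 (r = (0 + 1*(4 + 6))² = (0 + 1*10)² = (0 + 10)² = 10² = 100)
m(n) = 56 + n (m(n) = (n + 100) - 44 = (100 + n) - 44 = 56 + n)
(-4461 - 32171)*(m(120) - 47310) = (-4461 - 32171)*((56 + 120) - 47310) = -36632*(176 - 47310) = -36632*(-47134) = 1726612688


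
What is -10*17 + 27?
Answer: -143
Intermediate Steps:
-10*17 + 27 = -170 + 27 = -143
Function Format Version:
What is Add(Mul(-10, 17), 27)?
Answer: -143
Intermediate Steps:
Add(Mul(-10, 17), 27) = Add(-170, 27) = -143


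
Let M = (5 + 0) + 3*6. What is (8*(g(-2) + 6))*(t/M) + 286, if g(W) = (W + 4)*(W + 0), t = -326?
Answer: 1362/23 ≈ 59.217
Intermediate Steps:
g(W) = W*(4 + W) (g(W) = (4 + W)*W = W*(4 + W))
M = 23 (M = 5 + 18 = 23)
(8*(g(-2) + 6))*(t/M) + 286 = (8*(-2*(4 - 2) + 6))*(-326/23) + 286 = (8*(-2*2 + 6))*(-326*1/23) + 286 = (8*(-4 + 6))*(-326/23) + 286 = (8*2)*(-326/23) + 286 = 16*(-326/23) + 286 = -5216/23 + 286 = 1362/23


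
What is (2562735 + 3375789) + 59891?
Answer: 5998415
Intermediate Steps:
(2562735 + 3375789) + 59891 = 5938524 + 59891 = 5998415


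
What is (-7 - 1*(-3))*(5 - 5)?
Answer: 0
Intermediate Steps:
(-7 - 1*(-3))*(5 - 5) = (-7 + 3)*0 = -4*0 = 0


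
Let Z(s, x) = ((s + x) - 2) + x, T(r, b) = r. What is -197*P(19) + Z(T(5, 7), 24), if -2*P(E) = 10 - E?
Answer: -1671/2 ≈ -835.50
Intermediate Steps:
P(E) = -5 + E/2 (P(E) = -(10 - E)/2 = -5 + E/2)
Z(s, x) = -2 + s + 2*x (Z(s, x) = (-2 + s + x) + x = -2 + s + 2*x)
-197*P(19) + Z(T(5, 7), 24) = -197*(-5 + (1/2)*19) + (-2 + 5 + 2*24) = -197*(-5 + 19/2) + (-2 + 5 + 48) = -197*9/2 + 51 = -1773/2 + 51 = -1671/2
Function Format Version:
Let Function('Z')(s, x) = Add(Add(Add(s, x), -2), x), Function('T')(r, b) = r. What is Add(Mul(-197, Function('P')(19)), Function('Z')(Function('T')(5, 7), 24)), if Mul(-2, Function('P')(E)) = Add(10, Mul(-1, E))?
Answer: Rational(-1671, 2) ≈ -835.50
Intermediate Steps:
Function('P')(E) = Add(-5, Mul(Rational(1, 2), E)) (Function('P')(E) = Mul(Rational(-1, 2), Add(10, Mul(-1, E))) = Add(-5, Mul(Rational(1, 2), E)))
Function('Z')(s, x) = Add(-2, s, Mul(2, x)) (Function('Z')(s, x) = Add(Add(-2, s, x), x) = Add(-2, s, Mul(2, x)))
Add(Mul(-197, Function('P')(19)), Function('Z')(Function('T')(5, 7), 24)) = Add(Mul(-197, Add(-5, Mul(Rational(1, 2), 19))), Add(-2, 5, Mul(2, 24))) = Add(Mul(-197, Add(-5, Rational(19, 2))), Add(-2, 5, 48)) = Add(Mul(-197, Rational(9, 2)), 51) = Add(Rational(-1773, 2), 51) = Rational(-1671, 2)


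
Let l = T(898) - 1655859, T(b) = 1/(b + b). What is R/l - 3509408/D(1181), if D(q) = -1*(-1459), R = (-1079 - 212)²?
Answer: -10441075646746188/4338953311217 ≈ -2406.4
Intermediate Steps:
R = 1666681 (R = (-1291)² = 1666681)
D(q) = 1459
T(b) = 1/(2*b)
l = -2973922763/1796 (l = (½)/898 - 1655859 = (½)*(1/898) - 1655859 = 1/1796 - 1655859 = -2973922763/1796 ≈ -1.6559e+6)
R/l - 3509408/D(1181) = 1666681/(-2973922763/1796) - 3509408/1459 = 1666681*(-1796/2973922763) - 3509408*1/1459 = -2993359076/2973922763 - 3509408/1459 = -10441075646746188/4338953311217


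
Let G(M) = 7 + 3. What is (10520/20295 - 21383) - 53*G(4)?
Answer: -88942763/4059 ≈ -21912.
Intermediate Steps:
G(M) = 10
(10520/20295 - 21383) - 53*G(4) = (10520/20295 - 21383) - 53*10 = (10520*(1/20295) - 21383) - 1*530 = (2104/4059 - 21383) - 530 = -86791493/4059 - 530 = -88942763/4059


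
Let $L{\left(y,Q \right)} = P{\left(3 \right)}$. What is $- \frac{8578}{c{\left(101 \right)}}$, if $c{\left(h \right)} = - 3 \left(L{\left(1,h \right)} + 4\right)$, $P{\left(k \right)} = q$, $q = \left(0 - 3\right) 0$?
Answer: $\frac{4289}{6} \approx 714.83$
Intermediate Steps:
$q = 0$ ($q = \left(-3\right) 0 = 0$)
$P{\left(k \right)} = 0$
$L{\left(y,Q \right)} = 0$
$c{\left(h \right)} = -12$ ($c{\left(h \right)} = - 3 \left(0 + 4\right) = \left(-3\right) 4 = -12$)
$- \frac{8578}{c{\left(101 \right)}} = - \frac{8578}{-12} = \left(-8578\right) \left(- \frac{1}{12}\right) = \frac{4289}{6}$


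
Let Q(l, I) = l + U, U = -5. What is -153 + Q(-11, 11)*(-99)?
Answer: 1431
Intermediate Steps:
Q(l, I) = -5 + l (Q(l, I) = l - 5 = -5 + l)
-153 + Q(-11, 11)*(-99) = -153 + (-5 - 11)*(-99) = -153 - 16*(-99) = -153 + 1584 = 1431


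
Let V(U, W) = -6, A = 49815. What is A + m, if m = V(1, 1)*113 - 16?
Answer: 49121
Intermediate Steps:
m = -694 (m = -6*113 - 16 = -678 - 16 = -694)
A + m = 49815 - 694 = 49121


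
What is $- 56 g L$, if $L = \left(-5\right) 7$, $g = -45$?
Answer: $-88200$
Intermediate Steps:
$L = -35$
$- 56 g L = \left(-56\right) \left(-45\right) \left(-35\right) = 2520 \left(-35\right) = -88200$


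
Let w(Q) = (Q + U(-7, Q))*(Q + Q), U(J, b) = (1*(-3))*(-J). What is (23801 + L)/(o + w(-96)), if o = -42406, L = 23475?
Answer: -23638/9971 ≈ -2.3707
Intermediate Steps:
U(J, b) = 3*J (U(J, b) = -(-3)*J = 3*J)
w(Q) = 2*Q*(-21 + Q) (w(Q) = (Q + 3*(-7))*(Q + Q) = (Q - 21)*(2*Q) = (-21 + Q)*(2*Q) = 2*Q*(-21 + Q))
(23801 + L)/(o + w(-96)) = (23801 + 23475)/(-42406 + 2*(-96)*(-21 - 96)) = 47276/(-42406 + 2*(-96)*(-117)) = 47276/(-42406 + 22464) = 47276/(-19942) = 47276*(-1/19942) = -23638/9971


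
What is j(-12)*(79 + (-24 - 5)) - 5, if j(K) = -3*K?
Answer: 1795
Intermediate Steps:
j(-12)*(79 + (-24 - 5)) - 5 = (-3*(-12))*(79 + (-24 - 5)) - 5 = 36*(79 - 29) - 5 = 36*50 - 5 = 1800 - 5 = 1795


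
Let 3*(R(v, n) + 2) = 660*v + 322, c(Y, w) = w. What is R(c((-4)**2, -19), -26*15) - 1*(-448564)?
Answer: 1333468/3 ≈ 4.4449e+5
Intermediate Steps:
R(v, n) = 316/3 + 220*v (R(v, n) = -2 + (660*v + 322)/3 = -2 + (322 + 660*v)/3 = -2 + (322/3 + 220*v) = 316/3 + 220*v)
R(c((-4)**2, -19), -26*15) - 1*(-448564) = (316/3 + 220*(-19)) - 1*(-448564) = (316/3 - 4180) + 448564 = -12224/3 + 448564 = 1333468/3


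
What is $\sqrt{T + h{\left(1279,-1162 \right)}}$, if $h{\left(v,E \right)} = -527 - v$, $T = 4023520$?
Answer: $\sqrt{4021714} \approx 2005.4$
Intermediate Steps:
$\sqrt{T + h{\left(1279,-1162 \right)}} = \sqrt{4023520 - 1806} = \sqrt{4021714}$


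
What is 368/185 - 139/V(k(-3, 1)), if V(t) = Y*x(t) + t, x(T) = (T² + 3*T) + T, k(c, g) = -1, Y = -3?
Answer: -22771/1480 ≈ -15.386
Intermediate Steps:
x(T) = T² + 4*T
V(t) = t - 3*t*(4 + t) (V(t) = -3*t*(4 + t) + t = t - 3*t*(4 + t))
368/185 - 139/V(k(-3, 1)) = 368/185 - 139*(-1/(-11 - 3*(-1))) = 368*(1/185) - 139*(-1/(-11 + 3)) = 368/185 - 139/((-1*(-8))) = 368/185 - 139/8 = -22771/1480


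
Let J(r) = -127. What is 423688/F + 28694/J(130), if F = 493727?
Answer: -14113194162/62703329 ≈ -225.08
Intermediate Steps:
423688/F + 28694/J(130) = 423688/493727 + 28694/(-127) = 423688*(1/493727) + 28694*(-1/127) = 423688/493727 - 28694/127 = -14113194162/62703329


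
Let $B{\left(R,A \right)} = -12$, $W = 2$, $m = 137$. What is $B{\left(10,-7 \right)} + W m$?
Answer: $262$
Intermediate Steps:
$B{\left(10,-7 \right)} + W m = -12 + 2 \cdot 137 = -12 + 274 = 262$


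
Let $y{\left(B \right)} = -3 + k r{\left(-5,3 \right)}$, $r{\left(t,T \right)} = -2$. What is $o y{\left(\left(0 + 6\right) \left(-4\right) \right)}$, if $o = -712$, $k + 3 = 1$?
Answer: $-712$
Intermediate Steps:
$k = -2$ ($k = -3 + 1 = -2$)
$y{\left(B \right)} = 1$ ($y{\left(B \right)} = -3 - -4 = -3 + 4 = 1$)
$o y{\left(\left(0 + 6\right) \left(-4\right) \right)} = \left(-712\right) 1 = -712$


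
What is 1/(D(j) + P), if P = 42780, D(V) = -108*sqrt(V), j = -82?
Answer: 3565/152590404 + 3*I*sqrt(82)/50863468 ≈ 2.3363e-5 + 5.341e-7*I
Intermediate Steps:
1/(D(j) + P) = 1/(-108*I*sqrt(82) + 42780) = 1/(42780 - 108*I*sqrt(82))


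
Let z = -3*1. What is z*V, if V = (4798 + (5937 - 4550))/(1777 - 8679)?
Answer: 18555/6902 ≈ 2.6884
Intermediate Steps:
z = -3
V = -6185/6902 (V = (4798 + 1387)/(-6902) = 6185*(-1/6902) = -6185/6902 ≈ -0.89612)
z*V = -3*(-6185/6902) = 18555/6902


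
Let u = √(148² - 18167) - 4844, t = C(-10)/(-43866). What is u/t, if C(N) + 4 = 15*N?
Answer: -15177636/11 + 21933*√3737/77 ≈ -1.3624e+6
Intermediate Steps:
C(N) = -4 + 15*N
t = 77/21933 (t = (-4 + 15*(-10))/(-43866) = (-4 - 150)*(-1/43866) = -154*(-1/43866) = 77/21933 ≈ 0.0035107)
u = -4844 + √3737 (u = √(21904 - 18167) - 4844 = √3737 - 4844 = -4844 + √3737 ≈ -4782.9)
u/t = (-4844 + √3737)/(77/21933) = (-4844 + √3737)*(21933/77) = -15177636/11 + 21933*√3737/77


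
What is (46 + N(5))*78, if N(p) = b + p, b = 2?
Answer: 4134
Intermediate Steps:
N(p) = 2 + p
(46 + N(5))*78 = (46 + (2 + 5))*78 = (46 + 7)*78 = 53*78 = 4134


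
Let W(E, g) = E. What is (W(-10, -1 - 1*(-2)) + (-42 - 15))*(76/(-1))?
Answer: 5092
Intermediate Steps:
(W(-10, -1 - 1*(-2)) + (-42 - 15))*(76/(-1)) = (-10 + (-42 - 15))*(76/(-1)) = (-10 - 57)*(76*(-1)) = -67*(-76) = 5092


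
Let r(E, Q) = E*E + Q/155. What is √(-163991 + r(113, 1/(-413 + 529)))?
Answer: 3*I*√1357975239745/8990 ≈ 388.87*I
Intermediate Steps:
r(E, Q) = E² + Q/155
√(-163991 + r(113, 1/(-413 + 529))) = √(-163991 + (113² + 1/(155*(-413 + 529)))) = √(-163991 + (12769 + (1/155)/116)) = √(-163991 + (12769 + (1/155)*(1/116))) = √(-163991 + (12769 + 1/17980)) = √(-163991 + 229586621/17980) = √(-2718971559/17980) = 3*I*√1357975239745/8990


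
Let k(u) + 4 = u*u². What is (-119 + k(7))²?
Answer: 48400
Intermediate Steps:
k(u) = -4 + u³ (k(u) = -4 + u*u² = -4 + u³)
(-119 + k(7))² = (-119 + (-4 + 7³))² = (-119 + (-4 + 343))² = (-119 + 339)² = 220² = 48400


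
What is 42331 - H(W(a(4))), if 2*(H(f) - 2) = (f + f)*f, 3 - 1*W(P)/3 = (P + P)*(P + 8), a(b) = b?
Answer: -35512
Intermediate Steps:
W(P) = 9 - 6*P*(8 + P) (W(P) = 9 - 3*(P + P)*(P + 8) = 9 - 3*2*P*(8 + P) = 9 - 6*P*(8 + P))
H(f) = 2 + f² (H(f) = 2 + ((f + f)*f)/2 = 2 + ((2*f)*f)/2 = 2 + (2*f²)/2 = 2 + f²)
42331 - H(W(a(4))) = 42331 - (2 + (9 - 48*4 - 6*4²)²) = 42331 - (2 + (9 - 192 - 6*16)²) = 42331 - (2 + (9 - 192 - 96)²) = 42331 - (2 + (-279)²) = 42331 - (2 + 77841) = 42331 - 1*77843 = 42331 - 77843 = -35512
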